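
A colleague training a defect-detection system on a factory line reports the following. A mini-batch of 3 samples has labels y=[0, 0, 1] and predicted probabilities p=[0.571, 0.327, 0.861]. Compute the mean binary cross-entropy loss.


L[0] = -ln(1-0.571) = -ln(0.429) = 0.8463
L[1] = -ln(1-0.327) = -ln(0.673) = 0.396
L[2] = -ln(0.861) = 0.1497
mean = (0.8463 + 0.396 + 0.1497)/3 = 0.464

0.464


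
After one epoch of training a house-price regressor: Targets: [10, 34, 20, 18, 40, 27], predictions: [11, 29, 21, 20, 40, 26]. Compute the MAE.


Absolute errors: |10-11|=1, |34-29|=5, |20-21|=1, |18-20|=2, |40-40|=0, |27-26|=1
Sum = 10
MAE = 10/6 = 5/3

5/3


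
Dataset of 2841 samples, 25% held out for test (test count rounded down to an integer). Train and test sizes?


Test = ⌊2841·25/100⌋ = 710
Train = 2841 - 710 = 2131

Train: 2131, Test: 710


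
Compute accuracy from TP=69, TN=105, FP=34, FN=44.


Accuracy = (TP+TN)/(TP+TN+FP+FN)
= (69+105)/(252)
= 174/252 = 69.05%

69.05%


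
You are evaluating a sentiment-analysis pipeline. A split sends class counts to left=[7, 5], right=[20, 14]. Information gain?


Parent = [27, 19], H_parent = 0.9781
H_left = 0.9799 (n=12), H_right = 0.9774 (n=34)
H_children = (12/46)·0.9799 + (34/46)·0.9774 = 0.9781
IG = 0.9781 - 0.9781 = 0.0

0.0


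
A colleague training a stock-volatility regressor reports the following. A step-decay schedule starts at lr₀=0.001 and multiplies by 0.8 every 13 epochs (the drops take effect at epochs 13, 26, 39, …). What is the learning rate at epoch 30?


n_drops = ⌊30/13⌋ = 2
lr = 0.001·0.8^2 = 0.001·0.64 = 0.00064

0.00064


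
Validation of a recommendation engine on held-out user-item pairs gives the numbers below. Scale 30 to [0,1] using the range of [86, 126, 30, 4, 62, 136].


min=4, max=136
(30-4)/(136-4) = 26/132 = 0.197

0.197


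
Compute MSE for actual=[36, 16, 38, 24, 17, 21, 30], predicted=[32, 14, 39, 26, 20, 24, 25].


Squared errors: (36-32)²=16, (16-14)²=4, (38-39)²=1, (24-26)²=4, (17-20)²=9, (21-24)²=9, (30-25)²=25
Sum = 68
MSE = 68/7 = 68/7

68/7


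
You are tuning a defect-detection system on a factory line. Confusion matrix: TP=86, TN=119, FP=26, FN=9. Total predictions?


Total = TP + TN + FP + FN
= 86 + 119 + 26 + 9
= 240
(Predicted positive: 112, predicted negative: 128)

240


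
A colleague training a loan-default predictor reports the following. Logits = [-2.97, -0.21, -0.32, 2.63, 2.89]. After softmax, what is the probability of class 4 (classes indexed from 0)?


Exponentials: e^-2.97=0.0513, e^-0.21=0.8106, e^-0.32=0.7261, e^2.63=13.8738, e^2.89=17.9933
Sum = 33.4551
Softmax = [0.0015, 0.0242, 0.0217, 0.4147, 0.5378]
p[4] = 17.9933/33.4551 = 0.5378

0.5378


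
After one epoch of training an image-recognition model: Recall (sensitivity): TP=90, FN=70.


Recall = TP/(TP+FN)
= 90/(90+70)
= 90/160 = 56.25%

56.25%


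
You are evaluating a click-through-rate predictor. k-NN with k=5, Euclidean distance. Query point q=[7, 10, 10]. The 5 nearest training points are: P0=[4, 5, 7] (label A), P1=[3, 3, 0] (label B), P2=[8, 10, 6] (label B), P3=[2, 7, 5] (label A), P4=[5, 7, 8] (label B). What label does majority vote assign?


d(q,P0) = 6.5574  (label A)
d(q,P1) = 12.8452  (label B)
d(q,P2) = 4.1231  (label B)
d(q,P3) = 7.6811  (label A)
d(q,P4) = 4.1231  (label B)
Votes: A=2, B=3
Majority → B

B


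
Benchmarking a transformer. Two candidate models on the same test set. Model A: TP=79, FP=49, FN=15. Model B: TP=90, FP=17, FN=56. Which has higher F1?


Model A: P=79/128=0.6172, R=79/94=0.8404, F1=2PR/(P+R)=2TP/(2TP+FP+FN)=158/222=0.7117
Model B: P=90/107=0.8411, R=90/146=0.6164, F1=2PR/(P+R)=2TP/(2TP+FP+FN)=180/253=0.7115
0.7117 > 0.7115 → Model A

Model A


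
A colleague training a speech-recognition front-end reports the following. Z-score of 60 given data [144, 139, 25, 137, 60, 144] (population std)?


μ = 108.1667, σ = 47.5865
z = (60 - 108.1667)/47.5865 = -1.0122

-1.0122


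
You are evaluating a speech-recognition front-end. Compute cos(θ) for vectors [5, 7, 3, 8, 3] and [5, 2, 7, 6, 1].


A·B = 5·5 + 7·2 + 3·7 + 8·6 + 3·1 = 111
‖A‖ = √156 = 12.49, ‖B‖ = √115 = 10.7238
cos = 111/(√156·√115) = 111/√17940 = 0.8287

0.8287


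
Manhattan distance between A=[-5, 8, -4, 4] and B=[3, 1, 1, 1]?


d = |-5-3| + |8-1| + |-4-1| + |4-1|
  = 8 + 7 + 5 + 3
  = 23

23


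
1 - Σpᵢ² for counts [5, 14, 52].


Probabilities: [5/71, 14/71, 52/71] ≈ [0.0704, 0.1972, 0.7324]
Σpᵢ² = (25 + 196 + 2704)/71² = 2925/5041
Gini = 1 - Σpᵢ² = 1 - 2925/5041 = 0.4198

0.4198


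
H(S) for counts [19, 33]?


Probabilities: [19/52, 33/52] ≈ [0.3654, 0.6346]
H = -((19/52)·log₂(19/52) + (33/52)·log₂(33/52))
  = 0.9471 bits

0.9471 bits


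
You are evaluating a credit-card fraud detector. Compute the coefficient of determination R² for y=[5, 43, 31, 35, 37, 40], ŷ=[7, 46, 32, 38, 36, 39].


ȳ = 31.8333
SS_res = Σ(y-ŷ)² = 25
SS_tot = Σ(y-ȳ)² = 948.83
R² = 1 - SS_res/SS_tot = 1 - 0.0263 = 0.9737

0.9737


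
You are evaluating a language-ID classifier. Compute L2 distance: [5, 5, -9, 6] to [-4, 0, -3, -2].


d = √((5+ 4)² + (5-0)² + (-9+ 3)² + (6+ 2)²)
  = √(81 + 25 + 36 + 64)
  = √206 = 14.3527

14.3527


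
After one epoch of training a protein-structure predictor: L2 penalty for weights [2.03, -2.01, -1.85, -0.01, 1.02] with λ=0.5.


‖w‖₂² = (2.03)² + (-2.01)² + (-1.85)² + (-0.01)² + (1.02)²
     = 4.1209 + 4.0401 + 3.4225 + 0.0001 + 1.0404
     = 12.624
λ·‖w‖₂² = 0.5·12.624 = 6.312

6.312


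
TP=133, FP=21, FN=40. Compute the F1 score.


Precision = 133/154 = 0.8636
Recall = 133/173 = 0.7688
F1 = 2·P·R/(P+R) = 2·TP/(2·TP+FP+FN) = 266/(266+21+40) = 266/327 = 0.8135

0.8135


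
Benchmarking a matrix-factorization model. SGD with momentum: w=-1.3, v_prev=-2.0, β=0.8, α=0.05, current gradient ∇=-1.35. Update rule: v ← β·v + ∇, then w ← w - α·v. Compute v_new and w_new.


v_new = 0.8·-2.0 - 1.35 = -1.6 - 1.35 = -2.95
w_new = -1.3 - 0.05·-2.95 = -1.3 + 0.1475 = -1.1525

v_new=-2.95, w_new=-1.1525


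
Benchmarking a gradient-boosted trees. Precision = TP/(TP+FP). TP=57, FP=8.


Precision = TP/(TP+FP)
= 57/(57+8)
= 57/65 = 87.69%

87.69%


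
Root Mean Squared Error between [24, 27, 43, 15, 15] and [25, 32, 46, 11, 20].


MSE = 76/5 = 15.2
RMSE = √(76/5) = 3.8987

3.8987


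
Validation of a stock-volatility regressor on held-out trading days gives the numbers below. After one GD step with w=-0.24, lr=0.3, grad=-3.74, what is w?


w_new = w - α·∇
= -0.24 - 0.3·-3.74
= -0.24 + 1.122
= 0.882

0.882


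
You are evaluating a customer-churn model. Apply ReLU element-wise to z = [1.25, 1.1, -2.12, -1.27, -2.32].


ReLU(1.25) = max(0, 1.25) = 1.25
ReLU(1.1) = max(0, 1.1) = 1.1
ReLU(-2.12) = max(0, -2.12) = 0.0
ReLU(-1.27) = max(0, -1.27) = 0.0
ReLU(-2.32) = max(0, -2.32) = 0.0
result = [1.25, 1.1, 0.0, 0.0, 0.0]

[1.25, 1.1, 0.0, 0.0, 0.0]


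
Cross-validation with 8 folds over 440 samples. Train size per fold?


Fold size = 440/8 = 55
Training per fold = 440 - 55 = 385

385


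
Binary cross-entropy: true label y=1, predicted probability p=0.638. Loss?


BCE = -[y·ln(p) + (1-y)·ln(1-p)]
= -1·ln(0.638) - 0
= -ln(0.638) = 0.4494

0.4494


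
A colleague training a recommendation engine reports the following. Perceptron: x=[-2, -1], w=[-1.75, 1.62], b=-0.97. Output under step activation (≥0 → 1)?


z = (-2)·(-1.75) + (-1)·(1.62) - 0.97
  = 0.91
step(z) = 1 (z≥0)

1


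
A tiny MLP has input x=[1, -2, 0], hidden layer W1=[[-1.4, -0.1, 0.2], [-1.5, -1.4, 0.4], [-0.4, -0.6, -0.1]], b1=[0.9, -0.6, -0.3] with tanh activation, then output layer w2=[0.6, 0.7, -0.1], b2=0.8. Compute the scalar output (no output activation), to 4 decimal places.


z1[0] = (-1.4)·(1) + (-0.1)·(-2) + (0.2)·(0) + 0.9 = -0.3
z1[1] = (-1.5)·(1) + (-1.4)·(-2) + (0.4)·(0) - 0.6 = 0.7
z1[2] = (-0.4)·(1) + (-0.6)·(-2) + (-0.1)·(0) - 0.3 = 0.5
h = tanh(z1) = [-0.2913, 0.6044, 0.4621]
output = (0.6)·(-0.2913) + (0.7)·(0.6044) + (-0.1)·(0.4621) + 0.8 = 1.0021

1.0021


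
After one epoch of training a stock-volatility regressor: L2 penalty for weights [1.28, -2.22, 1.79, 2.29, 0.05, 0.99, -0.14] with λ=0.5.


‖w‖₂² = (1.28)² + (-2.22)² + (1.79)² + (2.29)² + (0.05)² + (0.99)² + (-0.14)²
     = 1.6384 + 4.9284 + 3.2041 + 5.2441 + 0.0025 + 0.9801 + 0.0196
     = 16.0172
λ·‖w‖₂² = 0.5·16.0172 = 8.0086

8.0086


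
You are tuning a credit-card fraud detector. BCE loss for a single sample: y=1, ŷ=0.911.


BCE = -[y·ln(p) + (1-y)·ln(1-p)]
= -1·ln(0.911) - 0
= -ln(0.911) = 0.0932

0.0932


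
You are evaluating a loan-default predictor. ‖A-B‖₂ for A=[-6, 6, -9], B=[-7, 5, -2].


d = √((-6+ 7)² + (6-5)² + (-9+ 2)²)
  = √(1 + 1 + 49)
  = √51 = 7.1414

7.1414


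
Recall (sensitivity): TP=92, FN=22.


Recall = TP/(TP+FN)
= 92/(92+22)
= 92/114 = 80.7%

80.7%


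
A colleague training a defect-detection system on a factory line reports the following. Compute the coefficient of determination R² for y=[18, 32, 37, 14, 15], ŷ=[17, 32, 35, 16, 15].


ȳ = 23.2
SS_res = Σ(y-ŷ)² = 9
SS_tot = Σ(y-ȳ)² = 446.8
R² = 1 - SS_res/SS_tot = 1 - 0.0201 = 0.9799

0.9799


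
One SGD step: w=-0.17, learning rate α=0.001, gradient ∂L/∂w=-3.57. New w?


w_new = w - α·∇
= -0.17 - 0.001·-3.57
= -0.17 + 0.00357
= -0.16643

-0.16643


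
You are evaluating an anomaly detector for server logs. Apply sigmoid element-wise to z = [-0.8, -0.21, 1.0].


σ(-0.8) = 1/(1+e^0.8) = 0.31
σ(-0.21) = 1/(1+e^0.21) = 0.4477
σ(1.0) = 1/(1+e^-1.0) = 0.7311
result = [0.31, 0.4477, 0.7311]

[0.31, 0.4477, 0.7311]


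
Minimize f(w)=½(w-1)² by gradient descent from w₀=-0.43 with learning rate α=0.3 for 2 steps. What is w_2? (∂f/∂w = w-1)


step 1: grad = -0.43-1 = -1.43; w = -0.43 - 0.3·(-1.43) = -0.001
step 2: grad = -0.001-1 = -1.001; w = -0.001 - 0.3·(-1.001) = 0.2993

0.2993


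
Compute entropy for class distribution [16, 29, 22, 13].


Probabilities: [16/80, 29/80, 22/80, 13/80] ≈ [0.2, 0.3625, 0.275, 0.1625]
H = -((16/80)·log₂(16/80) + (29/80)·log₂(29/80) + (22/80)·log₂(22/80) + (13/80)·log₂(13/80))
  = 1.9332 bits

1.9332 bits


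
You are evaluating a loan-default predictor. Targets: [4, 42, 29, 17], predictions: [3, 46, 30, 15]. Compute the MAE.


Absolute errors: |4-3|=1, |42-46|=4, |29-30|=1, |17-15|=2
Sum = 8
MAE = 8/4 = 2

2


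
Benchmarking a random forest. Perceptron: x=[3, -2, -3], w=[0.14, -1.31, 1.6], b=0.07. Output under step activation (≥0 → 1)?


z = (3)·(0.14) + (-2)·(-1.31) + (-3)·(1.6) + 0.07
  = -1.69
step(z) = 0 (z<0)

0


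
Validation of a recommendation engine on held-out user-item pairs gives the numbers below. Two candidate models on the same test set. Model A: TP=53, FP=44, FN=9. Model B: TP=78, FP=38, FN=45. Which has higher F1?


Model A: P=53/97=0.5464, R=53/62=0.8548, F1=2PR/(P+R)=2TP/(2TP+FP+FN)=106/159=0.6667
Model B: P=78/116=0.6724, R=78/123=0.6341, F1=2PR/(P+R)=2TP/(2TP+FP+FN)=156/239=0.6527
0.6667 > 0.6527 → Model A

Model A


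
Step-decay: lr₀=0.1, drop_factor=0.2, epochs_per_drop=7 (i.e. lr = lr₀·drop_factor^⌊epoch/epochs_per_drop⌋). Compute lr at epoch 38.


n_drops = ⌊38/7⌋ = 5
lr = 0.1·0.2^5 = 0.1·0.00032 = 0.000032

0.000032


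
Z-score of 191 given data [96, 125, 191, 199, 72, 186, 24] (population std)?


μ = 127.5714, σ = 62.516
z = (191 - 127.5714)/62.516 = 1.0146

1.0146


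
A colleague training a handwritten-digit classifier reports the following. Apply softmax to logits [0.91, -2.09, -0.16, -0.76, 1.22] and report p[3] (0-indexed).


Exponentials: e^0.91=2.4843, e^-2.09=0.1237, e^-0.16=0.8521, e^-0.76=0.4677, e^1.22=3.3872
Sum = 7.315
Softmax = [0.3396, 0.0169, 0.1165, 0.0639, 0.463]
p[3] = 0.4677/7.315 = 0.0639

0.0639


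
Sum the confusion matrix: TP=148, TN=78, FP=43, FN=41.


Total = TP + TN + FP + FN
= 148 + 78 + 43 + 41
= 310
(Predicted positive: 191, predicted negative: 119)

310


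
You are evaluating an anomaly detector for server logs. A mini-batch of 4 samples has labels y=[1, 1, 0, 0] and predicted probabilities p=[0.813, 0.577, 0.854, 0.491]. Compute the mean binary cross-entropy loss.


L[0] = -ln(0.813) = 0.207
L[1] = -ln(0.577) = 0.5499
L[2] = -ln(1-0.854) = -ln(0.146) = 1.9241
L[3] = -ln(1-0.491) = -ln(0.509) = 0.6753
mean = (0.207 + 0.5499 + 1.9241 + 0.6753)/4 = 0.8391

0.8391


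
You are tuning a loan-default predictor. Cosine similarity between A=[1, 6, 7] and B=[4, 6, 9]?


A·B = 1·4 + 6·6 + 7·9 = 103
‖A‖ = √86 = 9.2736, ‖B‖ = √133 = 11.5326
cos = 103/(√86·√133) = 103/√11438 = 0.9631

0.9631


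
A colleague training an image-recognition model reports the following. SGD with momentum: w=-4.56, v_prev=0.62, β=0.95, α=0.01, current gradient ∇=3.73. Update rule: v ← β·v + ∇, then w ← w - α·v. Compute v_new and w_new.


v_new = 0.95·0.62 + 3.73 = 0.589 + 3.73 = 4.319
w_new = -4.56 - 0.01·4.319 = -4.56 - 0.04319 = -4.60319

v_new=4.319, w_new=-4.60319


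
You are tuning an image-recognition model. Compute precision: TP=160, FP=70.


Precision = TP/(TP+FP)
= 160/(160+70)
= 160/230 = 69.57%

69.57%


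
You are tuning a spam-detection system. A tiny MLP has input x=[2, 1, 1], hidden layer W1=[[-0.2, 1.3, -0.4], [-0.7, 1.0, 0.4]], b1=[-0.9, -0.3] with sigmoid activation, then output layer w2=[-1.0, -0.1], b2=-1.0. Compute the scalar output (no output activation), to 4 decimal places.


z1[0] = (-0.2)·(2) + (1.3)·(1) + (-0.4)·(1) - 0.9 = -0.4
z1[1] = (-0.7)·(2) + (1.0)·(1) + (0.4)·(1) - 0.3 = -0.3
h = sigmoid(z1) = [0.4013, 0.4256]
output = (-1.0)·(0.4013) + (-0.1)·(0.4256) - 1.0 = -1.4439

-1.4439


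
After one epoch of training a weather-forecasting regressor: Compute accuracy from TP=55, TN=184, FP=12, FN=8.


Accuracy = (TP+TN)/(TP+TN+FP+FN)
= (55+184)/(259)
= 239/259 = 92.28%

92.28%


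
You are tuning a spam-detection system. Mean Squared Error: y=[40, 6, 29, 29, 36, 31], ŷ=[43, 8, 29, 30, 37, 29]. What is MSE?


Squared errors: (40-43)²=9, (6-8)²=4, (29-29)²=0, (29-30)²=1, (36-37)²=1, (31-29)²=4
Sum = 19
MSE = 19/6 = 19/6

19/6


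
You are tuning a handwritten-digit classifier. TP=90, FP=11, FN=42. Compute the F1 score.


Precision = 90/101 = 0.8911
Recall = 90/132 = 0.6818
F1 = 2·P·R/(P+R) = 2·TP/(2·TP+FP+FN) = 180/(180+11+42) = 180/233 = 0.7725

0.7725


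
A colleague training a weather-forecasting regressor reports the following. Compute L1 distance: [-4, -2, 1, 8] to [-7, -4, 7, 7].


d = |-4+ 7| + |-2+ 4| + |1-7| + |8-7|
  = 3 + 2 + 6 + 1
  = 12

12


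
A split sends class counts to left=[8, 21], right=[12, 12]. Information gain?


Parent = [20, 33], H_parent = 0.9562
H_left = 0.8498 (n=29), H_right = 1 (n=24)
H_children = (29/53)·0.8498 + (24/53)·1 = 0.9178
IG = 0.9562 - 0.9178 = 0.0384

0.0384


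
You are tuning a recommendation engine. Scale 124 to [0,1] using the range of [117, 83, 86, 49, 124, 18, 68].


min=18, max=124
(124-18)/(124-18) = 106/106 = 1.0

1.0


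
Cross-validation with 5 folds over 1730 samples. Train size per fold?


Fold size = 1730/5 = 346
Training per fold = 1730 - 346 = 1384

1384


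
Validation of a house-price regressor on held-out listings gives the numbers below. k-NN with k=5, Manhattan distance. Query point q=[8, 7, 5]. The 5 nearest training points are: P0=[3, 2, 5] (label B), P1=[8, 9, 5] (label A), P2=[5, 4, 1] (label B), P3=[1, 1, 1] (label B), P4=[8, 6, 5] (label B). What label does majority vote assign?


d(q,P0) = 10  (label B)
d(q,P1) = 2  (label A)
d(q,P2) = 10  (label B)
d(q,P3) = 17  (label B)
d(q,P4) = 1  (label B)
Votes: A=1, B=4
Majority → B

B


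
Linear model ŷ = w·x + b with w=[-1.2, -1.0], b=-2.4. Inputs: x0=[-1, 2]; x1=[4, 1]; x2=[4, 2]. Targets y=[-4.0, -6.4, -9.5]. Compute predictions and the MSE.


ŷ0 = (-1.2)·(-1) + (-1.0)·(2) - 2.4 = -3.2
ŷ1 = (-1.2)·(4) + (-1.0)·(1) - 2.4 = -8.2
ŷ2 = (-1.2)·(4) + (-1.0)·(2) - 2.4 = -9.2
errors² = [0.64, 3.24, 0.09]
MSE = 3.9700/3 = 1.3233

1.3233


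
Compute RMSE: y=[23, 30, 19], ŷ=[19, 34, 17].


MSE = 36/3 = 12
RMSE = √(36/3) = 3.4641

3.4641


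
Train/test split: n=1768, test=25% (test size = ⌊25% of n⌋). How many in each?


Test = ⌊1768·25/100⌋ = 442
Train = 1768 - 442 = 1326

Train: 1326, Test: 442


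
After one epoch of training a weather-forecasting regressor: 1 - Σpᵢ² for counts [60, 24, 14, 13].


Probabilities: [60/111, 24/111, 14/111, 13/111] ≈ [0.5405, 0.2162, 0.1261, 0.1171]
Σpᵢ² = (3600 + 576 + 196 + 169)/111² = 4541/12321
Gini = 1 - Σpᵢ² = 1 - 4541/12321 = 0.6314

0.6314


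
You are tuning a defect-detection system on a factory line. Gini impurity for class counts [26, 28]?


Probabilities: [26/54, 28/54] ≈ [0.4815, 0.5185]
Σpᵢ² = (676 + 784)/54² = 1460/2916
Gini = 1 - Σpᵢ² = 1 - 1460/2916 = 0.4993

0.4993


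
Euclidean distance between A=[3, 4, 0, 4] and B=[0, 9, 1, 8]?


d = √((3-0)² + (4-9)² + (0-1)² + (4-8)²)
  = √(9 + 25 + 1 + 16)
  = √51 = 7.1414

7.1414


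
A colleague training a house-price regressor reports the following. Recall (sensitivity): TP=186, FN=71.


Recall = TP/(TP+FN)
= 186/(186+71)
= 186/257 = 72.37%

72.37%


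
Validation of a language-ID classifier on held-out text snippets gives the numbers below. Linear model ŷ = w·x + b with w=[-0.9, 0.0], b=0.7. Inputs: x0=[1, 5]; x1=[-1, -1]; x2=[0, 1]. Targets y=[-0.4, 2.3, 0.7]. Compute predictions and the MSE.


ŷ0 = (-0.9)·(1) + (0.0)·(5) + 0.7 = -0.2
ŷ1 = (-0.9)·(-1) + (0.0)·(-1) + 0.7 = 1.6
ŷ2 = (-0.9)·(0) + (0.0)·(1) + 0.7 = 0.7
errors² = [0.04, 0.49, 0.0]
MSE = 0.5300/3 = 0.1767

0.1767


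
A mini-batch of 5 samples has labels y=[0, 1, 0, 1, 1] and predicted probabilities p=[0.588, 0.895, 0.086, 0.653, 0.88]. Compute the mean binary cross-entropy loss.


L[0] = -ln(1-0.588) = -ln(0.412) = 0.8867
L[1] = -ln(0.895) = 0.1109
L[2] = -ln(1-0.086) = -ln(0.914) = 0.0899
L[3] = -ln(0.653) = 0.4262
L[4] = -ln(0.88) = 0.1278
mean = (0.8867 + 0.1109 + 0.0899 + 0.4262 + 0.1278)/5 = 0.3283

0.3283


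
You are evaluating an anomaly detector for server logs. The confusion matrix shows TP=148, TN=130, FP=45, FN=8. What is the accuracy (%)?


Accuracy = (TP+TN)/(TP+TN+FP+FN)
= (148+130)/(331)
= 278/331 = 83.99%

83.99%


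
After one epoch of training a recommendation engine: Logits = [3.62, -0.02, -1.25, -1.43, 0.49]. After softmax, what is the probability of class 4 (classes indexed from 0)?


Exponentials: e^3.62=37.3376, e^-0.02=0.9802, e^-1.25=0.2865, e^-1.43=0.2393, e^0.49=1.6323
Sum = 40.4759
Softmax = [0.9225, 0.0242, 0.0071, 0.0059, 0.0403]
p[4] = 1.6323/40.4759 = 0.0403

0.0403


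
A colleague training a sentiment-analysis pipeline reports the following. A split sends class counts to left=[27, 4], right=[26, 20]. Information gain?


Parent = [53, 24], H_parent = 0.8951
H_left = 0.5548 (n=31), H_right = 0.9877 (n=46)
H_children = (31/77)·0.5548 + (46/77)·0.9877 = 0.8134
IG = 0.8951 - 0.8134 = 0.0817

0.0817


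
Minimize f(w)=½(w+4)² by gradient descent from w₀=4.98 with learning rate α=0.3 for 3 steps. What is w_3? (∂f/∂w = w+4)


step 1: grad = 4.98+4 = 8.98; w = 4.98 - 0.3·(8.98) = 2.286
step 2: grad = 2.286+4 = 6.286; w = 2.286 - 0.3·(6.286) = 0.4002
step 3: grad = 0.4002+4 = 4.4002; w = 0.4002 - 0.3·(4.4002) = -0.91986

-0.91986


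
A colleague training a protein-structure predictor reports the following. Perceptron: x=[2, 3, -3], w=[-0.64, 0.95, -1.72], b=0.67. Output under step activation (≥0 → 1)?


z = (2)·(-0.64) + (3)·(0.95) + (-3)·(-1.72) + 0.67
  = 7.4
step(z) = 1 (z≥0)

1


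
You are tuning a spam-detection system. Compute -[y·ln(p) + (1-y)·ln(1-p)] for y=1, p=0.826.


BCE = -[y·ln(p) + (1-y)·ln(1-p)]
= -1·ln(0.826) - 0
= -ln(0.826) = 0.1912

0.1912


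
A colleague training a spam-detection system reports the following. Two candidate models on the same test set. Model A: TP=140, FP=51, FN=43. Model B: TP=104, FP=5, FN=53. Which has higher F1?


Model A: P=140/191=0.733, R=140/183=0.765, F1=2PR/(P+R)=2TP/(2TP+FP+FN)=280/374=0.7487
Model B: P=104/109=0.9541, R=104/157=0.6624, F1=2PR/(P+R)=2TP/(2TP+FP+FN)=208/266=0.782
0.7487 < 0.782 → Model B

Model B


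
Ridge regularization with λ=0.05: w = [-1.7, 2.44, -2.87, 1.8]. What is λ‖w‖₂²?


‖w‖₂² = (-1.7)² + (2.44)² + (-2.87)² + (1.8)²
     = 2.89 + 5.9536 + 8.2369 + 3.24
     = 20.3205
λ·‖w‖₂² = 0.05·20.3205 = 1.016025

1.016025


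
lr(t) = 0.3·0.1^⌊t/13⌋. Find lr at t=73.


n_drops = ⌊73/13⌋ = 5
lr = 0.3·0.1^5 = 0.3·0.00001 = 0.000003

0.000003


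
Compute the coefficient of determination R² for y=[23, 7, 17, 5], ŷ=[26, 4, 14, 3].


ȳ = 13
SS_res = Σ(y-ŷ)² = 31
SS_tot = Σ(y-ȳ)² = 216
R² = 1 - SS_res/SS_tot = 1 - 0.1435 = 0.8565

0.8565


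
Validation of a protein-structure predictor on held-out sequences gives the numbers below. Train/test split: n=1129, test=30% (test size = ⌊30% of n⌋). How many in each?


Test = ⌊1129·30/100⌋ = 338
Train = 1129 - 338 = 791

Train: 791, Test: 338


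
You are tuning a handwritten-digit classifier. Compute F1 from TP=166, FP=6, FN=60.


Precision = 166/172 = 0.9651
Recall = 166/226 = 0.7345
F1 = 2·P·R/(P+R) = 2·TP/(2·TP+FP+FN) = 332/(332+6+60) = 332/398 = 0.8342

0.8342


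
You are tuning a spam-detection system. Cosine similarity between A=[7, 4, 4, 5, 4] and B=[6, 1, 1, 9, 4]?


A·B = 7·6 + 4·1 + 4·1 + 5·9 + 4·4 = 111
‖A‖ = √122 = 11.0454, ‖B‖ = √135 = 11.619
cos = 111/(√122·√135) = 111/√16470 = 0.8649

0.8649


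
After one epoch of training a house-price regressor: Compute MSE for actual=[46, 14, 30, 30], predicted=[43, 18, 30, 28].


Squared errors: (46-43)²=9, (14-18)²=16, (30-30)²=0, (30-28)²=4
Sum = 29
MSE = 29/4 = 29/4

29/4


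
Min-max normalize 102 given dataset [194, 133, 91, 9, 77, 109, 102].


min=9, max=194
(102-9)/(194-9) = 93/185 = 0.5027

0.5027


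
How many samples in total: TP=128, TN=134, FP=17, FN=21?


Total = TP + TN + FP + FN
= 128 + 134 + 17 + 21
= 300
(Predicted positive: 145, predicted negative: 155)

300


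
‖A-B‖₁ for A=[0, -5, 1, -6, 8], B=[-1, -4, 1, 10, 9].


d = |0+ 1| + |-5+ 4| + |1-1| + |-6-10| + |8-9|
  = 1 + 1 + 0 + 16 + 1
  = 19

19


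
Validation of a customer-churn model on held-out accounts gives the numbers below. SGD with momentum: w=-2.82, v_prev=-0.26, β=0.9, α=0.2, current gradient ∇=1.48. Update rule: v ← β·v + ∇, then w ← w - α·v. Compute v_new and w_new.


v_new = 0.9·-0.26 + 1.48 = -0.234 + 1.48 = 1.246
w_new = -2.82 - 0.2·1.246 = -2.82 - 0.2492 = -3.0692

v_new=1.246, w_new=-3.0692


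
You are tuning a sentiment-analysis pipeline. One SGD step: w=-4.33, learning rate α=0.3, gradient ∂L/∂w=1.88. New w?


w_new = w - α·∇
= -4.33 - 0.3·1.88
= -4.33 - 0.564
= -4.894

-4.894


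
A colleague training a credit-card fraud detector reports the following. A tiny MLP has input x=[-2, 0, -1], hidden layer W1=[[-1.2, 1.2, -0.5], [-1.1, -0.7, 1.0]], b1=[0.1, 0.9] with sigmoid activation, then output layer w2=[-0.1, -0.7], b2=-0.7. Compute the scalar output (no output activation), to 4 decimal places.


z1[0] = (-1.2)·(-2) + (1.2)·(0) + (-0.5)·(-1) + 0.1 = 3.0
z1[1] = (-1.1)·(-2) + (-0.7)·(0) + (1.0)·(-1) + 0.9 = 2.1
h = sigmoid(z1) = [0.9526, 0.8909]
output = (-0.1)·(0.9526) + (-0.7)·(0.8909) - 0.7 = -1.4189

-1.4189


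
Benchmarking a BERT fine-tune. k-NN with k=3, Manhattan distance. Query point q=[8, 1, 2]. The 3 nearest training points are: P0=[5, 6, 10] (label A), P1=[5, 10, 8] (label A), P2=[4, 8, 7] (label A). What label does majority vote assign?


d(q,P0) = 16  (label A)
d(q,P1) = 18  (label A)
d(q,P2) = 16  (label A)
Votes: A=3, B=0
Majority → A

A


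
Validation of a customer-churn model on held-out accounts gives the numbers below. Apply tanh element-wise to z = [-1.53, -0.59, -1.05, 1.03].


tanh(-1.53) = -0.9104
tanh(-0.59) = -0.5299
tanh(-1.05) = -0.7818
tanh(1.03) = 0.7739
result = [-0.9104, -0.5299, -0.7818, 0.7739]

[-0.9104, -0.5299, -0.7818, 0.7739]


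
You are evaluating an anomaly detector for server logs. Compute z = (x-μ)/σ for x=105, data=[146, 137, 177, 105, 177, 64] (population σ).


μ = 134.3333, σ = 39.9819
z = (105 - 134.3333)/39.9819 = -0.7337

-0.7337


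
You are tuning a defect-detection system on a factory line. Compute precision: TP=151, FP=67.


Precision = TP/(TP+FP)
= 151/(151+67)
= 151/218 = 69.27%

69.27%


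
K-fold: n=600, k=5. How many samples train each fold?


Fold size = 600/5 = 120
Training per fold = 600 - 120 = 480

480


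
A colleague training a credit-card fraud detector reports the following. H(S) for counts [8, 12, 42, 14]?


Probabilities: [8/76, 12/76, 42/76, 14/76] ≈ [0.1053, 0.1579, 0.5526, 0.1842]
H = -((8/76)·log₂(8/76) + (12/76)·log₂(12/76) + (42/76)·log₂(42/76) + (14/76)·log₂(14/76))
  = 1.6848 bits

1.6848 bits


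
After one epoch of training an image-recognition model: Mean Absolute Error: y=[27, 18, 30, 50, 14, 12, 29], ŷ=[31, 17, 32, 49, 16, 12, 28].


Absolute errors: |27-31|=4, |18-17|=1, |30-32|=2, |50-49|=1, |14-16|=2, |12-12|=0, |29-28|=1
Sum = 11
MAE = 11/7 = 11/7

11/7


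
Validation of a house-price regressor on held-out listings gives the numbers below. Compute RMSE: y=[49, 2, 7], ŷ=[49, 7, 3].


MSE = 41/3 = 13.6667
RMSE = √(41/3) = 3.6968

3.6968


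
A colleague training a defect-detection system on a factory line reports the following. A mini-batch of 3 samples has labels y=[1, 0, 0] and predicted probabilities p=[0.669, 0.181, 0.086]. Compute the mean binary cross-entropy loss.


L[0] = -ln(0.669) = 0.402
L[1] = -ln(1-0.181) = -ln(0.819) = 0.1997
L[2] = -ln(1-0.086) = -ln(0.914) = 0.0899
mean = (0.402 + 0.1997 + 0.0899)/3 = 0.2305

0.2305


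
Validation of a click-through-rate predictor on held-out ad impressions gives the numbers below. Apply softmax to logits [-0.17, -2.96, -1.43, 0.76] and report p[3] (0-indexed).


Exponentials: e^-0.17=0.8437, e^-2.96=0.0518, e^-1.43=0.2393, e^0.76=2.1383
Sum = 3.2731
Softmax = [0.2578, 0.0158, 0.0731, 0.6533]
p[3] = 2.1383/3.2731 = 0.6533

0.6533


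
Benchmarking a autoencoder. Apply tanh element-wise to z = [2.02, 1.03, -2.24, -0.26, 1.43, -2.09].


tanh(2.02) = 0.9654
tanh(1.03) = 0.7739
tanh(-2.24) = -0.9776
tanh(-0.26) = -0.2543
tanh(1.43) = 0.8917
tanh(-2.09) = -0.9699
result = [0.9654, 0.7739, -0.9776, -0.2543, 0.8917, -0.9699]

[0.9654, 0.7739, -0.9776, -0.2543, 0.8917, -0.9699]


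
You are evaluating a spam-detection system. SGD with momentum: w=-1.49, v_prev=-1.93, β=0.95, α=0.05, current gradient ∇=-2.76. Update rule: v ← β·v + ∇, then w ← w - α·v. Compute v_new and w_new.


v_new = 0.95·-1.93 - 2.76 = -1.8335 - 2.76 = -4.5935
w_new = -1.49 - 0.05·-4.5935 = -1.49 + 0.229675 = -1.260325

v_new=-4.5935, w_new=-1.260325


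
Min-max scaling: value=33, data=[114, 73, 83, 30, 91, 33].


min=30, max=114
(33-30)/(114-30) = 3/84 = 0.0357

0.0357


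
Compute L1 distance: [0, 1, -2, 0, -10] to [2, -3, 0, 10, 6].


d = |0-2| + |1+ 3| + |-2-0| + |0-10| + |-10-6|
  = 2 + 4 + 2 + 10 + 16
  = 34

34


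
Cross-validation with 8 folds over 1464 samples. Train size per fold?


Fold size = 1464/8 = 183
Training per fold = 1464 - 183 = 1281

1281


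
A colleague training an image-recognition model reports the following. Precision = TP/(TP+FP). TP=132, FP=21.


Precision = TP/(TP+FP)
= 132/(132+21)
= 132/153 = 86.27%

86.27%


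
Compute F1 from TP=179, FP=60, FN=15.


Precision = 179/239 = 0.749
Recall = 179/194 = 0.9227
F1 = 2·P·R/(P+R) = 2·TP/(2·TP+FP+FN) = 358/(358+60+15) = 358/433 = 0.8268

0.8268


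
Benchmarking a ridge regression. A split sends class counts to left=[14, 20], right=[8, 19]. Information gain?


Parent = [22, 39], H_parent = 0.9432
H_left = 0.9774 (n=34), H_right = 0.8767 (n=27)
H_children = (34/61)·0.9774 + (27/61)·0.8767 = 0.9328
IG = 0.9432 - 0.9328 = 0.0104

0.0104


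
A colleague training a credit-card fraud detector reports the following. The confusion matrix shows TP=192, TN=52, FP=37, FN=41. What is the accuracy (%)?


Accuracy = (TP+TN)/(TP+TN+FP+FN)
= (192+52)/(322)
= 244/322 = 75.78%

75.78%


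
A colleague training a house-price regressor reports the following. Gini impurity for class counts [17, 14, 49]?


Probabilities: [17/80, 14/80, 49/80] ≈ [0.2125, 0.175, 0.6125]
Σpᵢ² = (289 + 196 + 2401)/80² = 2886/6400
Gini = 1 - Σpᵢ² = 1 - 2886/6400 = 0.5491

0.5491


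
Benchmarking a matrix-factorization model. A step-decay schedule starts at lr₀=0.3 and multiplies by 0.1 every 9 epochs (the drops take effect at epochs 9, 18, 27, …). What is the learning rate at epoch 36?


n_drops = ⌊36/9⌋ = 4
lr = 0.3·0.1^4 = 0.3·0.0001 = 0.00003

0.00003


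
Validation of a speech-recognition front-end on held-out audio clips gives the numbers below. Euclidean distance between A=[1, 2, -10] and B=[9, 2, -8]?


d = √((1-9)² + (2-2)² + (-10+ 8)²)
  = √(64 + 0 + 4)
  = √68 = 8.2462

8.2462


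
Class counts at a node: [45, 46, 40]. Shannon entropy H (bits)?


Probabilities: [45/131, 46/131, 40/131] ≈ [0.3435, 0.3511, 0.3053]
H = -((45/131)·log₂(45/131) + (46/131)·log₂(46/131) + (40/131)·log₂(40/131))
  = 1.5823 bits

1.5823 bits


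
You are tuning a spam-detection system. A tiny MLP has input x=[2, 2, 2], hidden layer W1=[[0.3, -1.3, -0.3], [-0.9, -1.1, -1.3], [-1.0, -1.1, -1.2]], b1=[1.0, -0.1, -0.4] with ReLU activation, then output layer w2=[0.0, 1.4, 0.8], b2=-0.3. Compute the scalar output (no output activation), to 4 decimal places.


z1[0] = (0.3)·(2) + (-1.3)·(2) + (-0.3)·(2) + 1.0 = -1.6
z1[1] = (-0.9)·(2) + (-1.1)·(2) + (-1.3)·(2) - 0.1 = -6.7
z1[2] = (-1.0)·(2) + (-1.1)·(2) + (-1.2)·(2) - 0.4 = -7.0
h = ReLU(z1) = [0.0, 0.0, 0.0]
output = (0.0)·(0.0) + (1.4)·(0.0) + (0.8)·(0.0) - 0.3 = -0.3

-0.3


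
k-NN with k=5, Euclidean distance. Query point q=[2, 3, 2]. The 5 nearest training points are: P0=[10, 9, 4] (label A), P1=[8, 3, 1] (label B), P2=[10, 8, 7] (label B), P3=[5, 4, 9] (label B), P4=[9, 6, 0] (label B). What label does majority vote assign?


d(q,P0) = 10.198  (label A)
d(q,P1) = 6.0828  (label B)
d(q,P2) = 10.6771  (label B)
d(q,P3) = 7.6811  (label B)
d(q,P4) = 7.874  (label B)
Votes: A=1, B=4
Majority → B

B


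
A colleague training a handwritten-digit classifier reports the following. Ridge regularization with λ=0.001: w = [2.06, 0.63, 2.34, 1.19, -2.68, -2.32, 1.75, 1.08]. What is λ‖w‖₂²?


‖w‖₂² = (2.06)² + (0.63)² + (2.34)² + (1.19)² + (-2.68)² + (-2.32)² + (1.75)² + (1.08)²
     = 4.2436 + 0.3969 + 5.4756 + 1.4161 + 7.1824 + 5.3824 + 3.0625 + 1.1664
     = 28.3259
λ·‖w‖₂² = 0.001·28.3259 = 0.028326

0.028326


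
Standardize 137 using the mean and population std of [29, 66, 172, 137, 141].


μ = 109, σ = 52.9641
z = (137 - 109)/52.9641 = 0.5287

0.5287


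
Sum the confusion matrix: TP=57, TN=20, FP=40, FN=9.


Total = TP + TN + FP + FN
= 57 + 20 + 40 + 9
= 126
(Predicted positive: 97, predicted negative: 29)

126


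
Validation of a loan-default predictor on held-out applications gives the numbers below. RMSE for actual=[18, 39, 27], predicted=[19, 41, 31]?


MSE = 21/3 = 7
RMSE = √(21/3) = 2.6458

2.6458


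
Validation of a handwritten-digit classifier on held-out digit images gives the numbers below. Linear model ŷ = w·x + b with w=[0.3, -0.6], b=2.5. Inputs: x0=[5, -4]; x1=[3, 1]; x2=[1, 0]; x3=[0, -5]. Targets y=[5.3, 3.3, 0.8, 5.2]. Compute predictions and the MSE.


ŷ0 = (0.3)·(5) + (-0.6)·(-4) + 2.5 = 6.4
ŷ1 = (0.3)·(3) + (-0.6)·(1) + 2.5 = 2.8
ŷ2 = (0.3)·(1) + (-0.6)·(0) + 2.5 = 2.8
ŷ3 = (0.3)·(0) + (-0.6)·(-5) + 2.5 = 5.5
errors² = [1.21, 0.25, 4.0, 0.09]
MSE = 5.5500/4 = 1.3875

1.3875


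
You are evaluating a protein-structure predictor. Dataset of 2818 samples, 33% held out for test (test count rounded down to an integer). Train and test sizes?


Test = ⌊2818·33/100⌋ = 929
Train = 2818 - 929 = 1889

Train: 1889, Test: 929


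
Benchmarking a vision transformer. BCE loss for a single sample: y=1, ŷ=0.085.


BCE = -[y·ln(p) + (1-y)·ln(1-p)]
= -1·ln(0.085) - 0
= -ln(0.085) = 2.4651

2.4651


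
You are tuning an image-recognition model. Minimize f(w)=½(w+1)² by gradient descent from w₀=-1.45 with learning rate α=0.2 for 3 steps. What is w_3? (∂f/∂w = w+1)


step 1: grad = -1.45+1 = -0.45; w = -1.45 - 0.2·(-0.45) = -1.36
step 2: grad = -1.36+1 = -0.36; w = -1.36 - 0.2·(-0.36) = -1.288
step 3: grad = -1.288+1 = -0.288; w = -1.288 - 0.2·(-0.288) = -1.2304

-1.2304


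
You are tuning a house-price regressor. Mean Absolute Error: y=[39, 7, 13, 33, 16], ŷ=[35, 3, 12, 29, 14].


Absolute errors: |39-35|=4, |7-3|=4, |13-12|=1, |33-29|=4, |16-14|=2
Sum = 15
MAE = 15/5 = 3

3


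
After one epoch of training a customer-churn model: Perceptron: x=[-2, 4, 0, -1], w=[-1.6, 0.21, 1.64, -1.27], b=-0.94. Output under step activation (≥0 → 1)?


z = (-2)·(-1.6) + (4)·(0.21) + (0)·(1.64) + (-1)·(-1.27) - 0.94
  = 4.37
step(z) = 1 (z≥0)

1


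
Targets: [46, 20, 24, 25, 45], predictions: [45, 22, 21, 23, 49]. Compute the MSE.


Squared errors: (46-45)²=1, (20-22)²=4, (24-21)²=9, (25-23)²=4, (45-49)²=16
Sum = 34
MSE = 34/5 = 34/5

34/5


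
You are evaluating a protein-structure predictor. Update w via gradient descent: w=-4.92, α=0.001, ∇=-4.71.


w_new = w - α·∇
= -4.92 - 0.001·-4.71
= -4.92 + 0.00471
= -4.91529

-4.91529


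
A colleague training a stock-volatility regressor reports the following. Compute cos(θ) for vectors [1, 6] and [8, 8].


A·B = 1·8 + 6·8 = 56
‖A‖ = √37 = 6.0828, ‖B‖ = √128 = 11.3137
cos = 56/(√37·√128) = 56/√4736 = 0.8137

0.8137


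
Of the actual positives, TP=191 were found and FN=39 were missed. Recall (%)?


Recall = TP/(TP+FN)
= 191/(191+39)
= 191/230 = 83.04%

83.04%


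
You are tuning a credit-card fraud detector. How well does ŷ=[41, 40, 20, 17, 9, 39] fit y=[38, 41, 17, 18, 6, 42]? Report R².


ȳ = 27
SS_res = Σ(y-ŷ)² = 38
SS_tot = Σ(y-ȳ)² = 1164
R² = 1 - SS_res/SS_tot = 1 - 0.0326 = 0.9674

0.9674


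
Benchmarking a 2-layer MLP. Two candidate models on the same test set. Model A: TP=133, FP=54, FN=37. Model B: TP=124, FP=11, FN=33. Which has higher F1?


Model A: P=133/187=0.7112, R=133/170=0.7824, F1=2PR/(P+R)=2TP/(2TP+FP+FN)=266/357=0.7451
Model B: P=124/135=0.9185, R=124/157=0.7898, F1=2PR/(P+R)=2TP/(2TP+FP+FN)=248/292=0.8493
0.7451 < 0.8493 → Model B

Model B


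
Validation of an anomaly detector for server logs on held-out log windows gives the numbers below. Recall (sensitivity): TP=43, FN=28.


Recall = TP/(TP+FN)
= 43/(43+28)
= 43/71 = 60.56%

60.56%


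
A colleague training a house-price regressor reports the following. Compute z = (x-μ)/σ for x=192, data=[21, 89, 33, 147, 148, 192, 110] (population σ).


μ = 105.7143, σ = 58.1862
z = (192 - 105.7143)/58.1862 = 1.4829

1.4829


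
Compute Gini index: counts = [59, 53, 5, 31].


Probabilities: [59/148, 53/148, 5/148, 31/148] ≈ [0.3986, 0.3581, 0.0338, 0.2095]
Σpᵢ² = (3481 + 2809 + 25 + 961)/148² = 7276/21904
Gini = 1 - Σpᵢ² = 1 - 7276/21904 = 0.6678

0.6678


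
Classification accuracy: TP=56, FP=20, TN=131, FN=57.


Accuracy = (TP+TN)/(TP+TN+FP+FN)
= (56+131)/(264)
= 187/264 = 70.83%

70.83%


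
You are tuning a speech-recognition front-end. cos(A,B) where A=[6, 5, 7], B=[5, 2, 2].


A·B = 6·5 + 5·2 + 7·2 = 54
‖A‖ = √110 = 10.4881, ‖B‖ = √33 = 5.7446
cos = 54/(√110·√33) = 54/√3630 = 0.8963

0.8963


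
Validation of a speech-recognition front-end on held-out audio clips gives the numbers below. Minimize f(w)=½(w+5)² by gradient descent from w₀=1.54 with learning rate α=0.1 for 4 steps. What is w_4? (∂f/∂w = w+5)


step 1: grad = 1.54+5 = 6.54; w = 1.54 - 0.1·(6.54) = 0.886
step 2: grad = 0.886+5 = 5.886; w = 0.886 - 0.1·(5.886) = 0.2974
step 3: grad = 0.2974+5 = 5.2974; w = 0.2974 - 0.1·(5.2974) = -0.23234
step 4: grad = -0.23234+5 = 4.76766; w = -0.23234 - 0.1·(4.76766) = -0.709106

-0.709106


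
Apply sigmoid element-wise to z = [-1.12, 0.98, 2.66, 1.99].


σ(-1.12) = 1/(1+e^1.12) = 0.246
σ(0.98) = 1/(1+e^-0.98) = 0.7271
σ(2.66) = 1/(1+e^-2.66) = 0.9346
σ(1.99) = 1/(1+e^-1.99) = 0.8797
result = [0.246, 0.7271, 0.9346, 0.8797]

[0.246, 0.7271, 0.9346, 0.8797]


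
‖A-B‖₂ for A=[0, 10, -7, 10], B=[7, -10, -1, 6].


d = √((0-7)² + (10+ 10)² + (-7+ 1)² + (10-6)²)
  = √(49 + 400 + 36 + 16)
  = √501 = 22.383

22.383


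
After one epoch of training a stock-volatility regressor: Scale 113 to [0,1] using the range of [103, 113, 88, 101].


min=88, max=113
(113-88)/(113-88) = 25/25 = 1.0

1.0


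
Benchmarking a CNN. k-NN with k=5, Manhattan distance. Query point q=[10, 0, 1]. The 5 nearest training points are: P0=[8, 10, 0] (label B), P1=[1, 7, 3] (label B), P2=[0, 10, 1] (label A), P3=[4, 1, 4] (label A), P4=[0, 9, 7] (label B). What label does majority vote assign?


d(q,P0) = 13  (label B)
d(q,P1) = 18  (label B)
d(q,P2) = 20  (label A)
d(q,P3) = 10  (label A)
d(q,P4) = 25  (label B)
Votes: A=2, B=3
Majority → B

B


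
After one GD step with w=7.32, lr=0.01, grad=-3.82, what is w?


w_new = w - α·∇
= 7.32 - 0.01·-3.82
= 7.32 + 0.0382
= 7.3582

7.3582


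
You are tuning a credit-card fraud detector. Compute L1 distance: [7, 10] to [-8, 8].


d = |7+ 8| + |10-8|
  = 15 + 2
  = 17

17


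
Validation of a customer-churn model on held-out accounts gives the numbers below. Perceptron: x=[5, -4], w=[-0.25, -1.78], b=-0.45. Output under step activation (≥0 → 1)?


z = (5)·(-0.25) + (-4)·(-1.78) - 0.45
  = 5.42
step(z) = 1 (z≥0)

1


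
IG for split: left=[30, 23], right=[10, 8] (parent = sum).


Parent = [40, 31], H_parent = 0.9884
H_left = 0.9874 (n=53), H_right = 0.9911 (n=18)
H_children = (53/71)·0.9874 + (18/71)·0.9911 = 0.9883
IG = 0.9884 - 0.9883 = 0.0001

0.0001


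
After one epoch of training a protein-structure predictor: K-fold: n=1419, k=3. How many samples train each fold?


Fold size = 1419/3 = 473
Training per fold = 1419 - 473 = 946

946


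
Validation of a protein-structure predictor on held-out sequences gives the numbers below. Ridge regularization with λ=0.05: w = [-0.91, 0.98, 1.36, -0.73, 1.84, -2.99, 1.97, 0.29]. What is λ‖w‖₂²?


‖w‖₂² = (-0.91)² + (0.98)² + (1.36)² + (-0.73)² + (1.84)² + (-2.99)² + (1.97)² + (0.29)²
     = 0.8281 + 0.9604 + 1.8496 + 0.5329 + 3.3856 + 8.9401 + 3.8809 + 0.0841
     = 20.4617
λ·‖w‖₂² = 0.05·20.4617 = 1.023085

1.023085


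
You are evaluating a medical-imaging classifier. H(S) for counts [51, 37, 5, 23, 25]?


Probabilities: [51/141, 37/141, 5/141, 23/141, 25/141] ≈ [0.3617, 0.2624, 0.0355, 0.1631, 0.1773]
H = -((51/141)·log₂(51/141) + (37/141)·log₂(37/141) + (5/141)·log₂(5/141) + (23/141)·log₂(23/141) + (25/141)·log₂(25/141))
  = 2.0772 bits

2.0772 bits


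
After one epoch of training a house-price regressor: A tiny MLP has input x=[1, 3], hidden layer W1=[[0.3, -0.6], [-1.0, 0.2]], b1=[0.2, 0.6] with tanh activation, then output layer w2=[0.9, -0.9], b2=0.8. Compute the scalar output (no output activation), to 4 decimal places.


z1[0] = (0.3)·(1) + (-0.6)·(3) + 0.2 = -1.3
z1[1] = (-1.0)·(1) + (0.2)·(3) + 0.6 = 0.2
h = tanh(z1) = [-0.8617, 0.1974]
output = (0.9)·(-0.8617) + (-0.9)·(0.1974) + 0.8 = -0.1532

-0.1532
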